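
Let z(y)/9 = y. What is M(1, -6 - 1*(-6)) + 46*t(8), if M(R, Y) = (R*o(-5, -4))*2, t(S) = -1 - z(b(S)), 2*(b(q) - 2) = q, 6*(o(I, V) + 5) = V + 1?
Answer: -2541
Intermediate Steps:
o(I, V) = -29/6 + V/6 (o(I, V) = -5 + (V + 1)/6 = -5 + (1 + V)/6 = -5 + (1/6 + V/6) = -29/6 + V/6)
b(q) = 2 + q/2
z(y) = 9*y
t(S) = -19 - 9*S/2 (t(S) = -1 - 9*(2 + S/2) = -1 - (18 + 9*S/2) = -1 + (-18 - 9*S/2) = -19 - 9*S/2)
M(R, Y) = -11*R (M(R, Y) = (R*(-29/6 + (1/6)*(-4)))*2 = (R*(-29/6 - 2/3))*2 = (R*(-11/2))*2 = -11*R/2*2 = -11*R)
M(1, -6 - 1*(-6)) + 46*t(8) = -11*1 + 46*(-19 - 9/2*8) = -11 + 46*(-19 - 36) = -11 + 46*(-55) = -11 - 2530 = -2541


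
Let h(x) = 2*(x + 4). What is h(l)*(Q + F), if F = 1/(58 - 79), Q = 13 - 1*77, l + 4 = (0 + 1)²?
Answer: -2690/21 ≈ -128.10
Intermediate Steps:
l = -3 (l = -4 + (0 + 1)² = -4 + 1² = -4 + 1 = -3)
h(x) = 8 + 2*x (h(x) = 2*(4 + x) = 8 + 2*x)
Q = -64 (Q = 13 - 77 = -64)
F = -1/21 (F = 1/(-21) = -1/21 ≈ -0.047619)
h(l)*(Q + F) = (8 + 2*(-3))*(-64 - 1/21) = (8 - 6)*(-1345/21) = 2*(-1345/21) = -2690/21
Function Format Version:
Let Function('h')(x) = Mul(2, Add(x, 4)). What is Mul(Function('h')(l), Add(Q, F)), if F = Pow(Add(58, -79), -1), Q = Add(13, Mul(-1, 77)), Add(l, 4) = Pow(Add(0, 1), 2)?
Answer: Rational(-2690, 21) ≈ -128.10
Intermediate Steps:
l = -3 (l = Add(-4, Pow(Add(0, 1), 2)) = Add(-4, Pow(1, 2)) = Add(-4, 1) = -3)
Function('h')(x) = Add(8, Mul(2, x)) (Function('h')(x) = Mul(2, Add(4, x)) = Add(8, Mul(2, x)))
Q = -64 (Q = Add(13, -77) = -64)
F = Rational(-1, 21) (F = Pow(-21, -1) = Rational(-1, 21) ≈ -0.047619)
Mul(Function('h')(l), Add(Q, F)) = Mul(Add(8, Mul(2, -3)), Add(-64, Rational(-1, 21))) = Mul(Add(8, -6), Rational(-1345, 21)) = Mul(2, Rational(-1345, 21)) = Rational(-2690, 21)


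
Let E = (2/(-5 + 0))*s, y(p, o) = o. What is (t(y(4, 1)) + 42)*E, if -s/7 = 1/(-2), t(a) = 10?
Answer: -364/5 ≈ -72.800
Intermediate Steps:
s = 7/2 (s = -7/(-2) = -7*(-½) = 7/2 ≈ 3.5000)
E = -7/5 (E = (2/(-5 + 0))*(7/2) = (2/(-5))*(7/2) = -⅕*2*(7/2) = -⅖*7/2 = -7/5 ≈ -1.4000)
(t(y(4, 1)) + 42)*E = (10 + 42)*(-7/5) = 52*(-7/5) = -364/5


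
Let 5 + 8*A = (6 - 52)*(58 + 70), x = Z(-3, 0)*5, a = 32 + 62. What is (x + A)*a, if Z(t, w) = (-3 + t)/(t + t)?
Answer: -275091/4 ≈ -68773.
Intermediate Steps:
Z(t, w) = (-3 + t)/(2*t) (Z(t, w) = (-3 + t)/((2*t)) = (-3 + t)*(1/(2*t)) = (-3 + t)/(2*t))
a = 94
x = 5 (x = ((1/2)*(-3 - 3)/(-3))*5 = ((1/2)*(-1/3)*(-6))*5 = 1*5 = 5)
A = -5893/8 (A = -5/8 + ((6 - 52)*(58 + 70))/8 = -5/8 + (-46*128)/8 = -5/8 + (1/8)*(-5888) = -5/8 - 736 = -5893/8 ≈ -736.63)
(x + A)*a = (5 - 5893/8)*94 = -5853/8*94 = -275091/4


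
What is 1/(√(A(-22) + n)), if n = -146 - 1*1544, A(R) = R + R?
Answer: -I*√6/102 ≈ -0.024015*I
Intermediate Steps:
A(R) = 2*R
n = -1690 (n = -146 - 1544 = -1690)
1/(√(A(-22) + n)) = 1/(√(2*(-22) - 1690)) = 1/(√(-44 - 1690)) = 1/(√(-1734)) = 1/(17*I*√6) = -I*√6/102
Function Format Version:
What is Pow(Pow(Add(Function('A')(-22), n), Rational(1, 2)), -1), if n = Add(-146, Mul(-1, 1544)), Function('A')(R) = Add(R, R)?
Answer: Mul(Rational(-1, 102), I, Pow(6, Rational(1, 2))) ≈ Mul(-0.024015, I)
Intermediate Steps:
Function('A')(R) = Mul(2, R)
n = -1690 (n = Add(-146, -1544) = -1690)
Pow(Pow(Add(Function('A')(-22), n), Rational(1, 2)), -1) = Pow(Pow(Add(Mul(2, -22), -1690), Rational(1, 2)), -1) = Pow(Pow(Add(-44, -1690), Rational(1, 2)), -1) = Pow(Pow(-1734, Rational(1, 2)), -1) = Pow(Mul(17, I, Pow(6, Rational(1, 2))), -1) = Mul(Rational(-1, 102), I, Pow(6, Rational(1, 2)))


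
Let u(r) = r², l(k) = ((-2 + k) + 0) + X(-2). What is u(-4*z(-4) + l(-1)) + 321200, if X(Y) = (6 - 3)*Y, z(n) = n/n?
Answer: 321369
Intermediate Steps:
z(n) = 1
X(Y) = 3*Y
l(k) = -8 + k (l(k) = ((-2 + k) + 0) + 3*(-2) = (-2 + k) - 6 = -8 + k)
u(-4*z(-4) + l(-1)) + 321200 = (-4*1 + (-8 - 1))² + 321200 = (-4 - 9)² + 321200 = (-13)² + 321200 = 169 + 321200 = 321369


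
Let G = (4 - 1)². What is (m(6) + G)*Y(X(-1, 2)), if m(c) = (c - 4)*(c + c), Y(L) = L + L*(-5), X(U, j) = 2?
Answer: -264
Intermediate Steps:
Y(L) = -4*L (Y(L) = L - 5*L = -4*L)
m(c) = 2*c*(-4 + c) (m(c) = (-4 + c)*(2*c) = 2*c*(-4 + c))
G = 9 (G = 3² = 9)
(m(6) + G)*Y(X(-1, 2)) = (2*6*(-4 + 6) + 9)*(-4*2) = (2*6*2 + 9)*(-8) = (24 + 9)*(-8) = 33*(-8) = -264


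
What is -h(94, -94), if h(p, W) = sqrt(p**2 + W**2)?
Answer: -94*sqrt(2) ≈ -132.94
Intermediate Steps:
h(p, W) = sqrt(W**2 + p**2)
-h(94, -94) = -sqrt((-94)**2 + 94**2) = -sqrt(8836 + 8836) = -sqrt(17672) = -94*sqrt(2)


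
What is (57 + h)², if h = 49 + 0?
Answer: 11236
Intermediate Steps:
h = 49
(57 + h)² = (57 + 49)² = 106² = 11236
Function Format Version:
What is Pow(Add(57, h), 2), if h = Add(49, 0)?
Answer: 11236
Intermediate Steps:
h = 49
Pow(Add(57, h), 2) = Pow(Add(57, 49), 2) = Pow(106, 2) = 11236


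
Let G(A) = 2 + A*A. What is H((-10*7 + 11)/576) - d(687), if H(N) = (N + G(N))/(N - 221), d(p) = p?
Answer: -50396534809/73356480 ≈ -687.01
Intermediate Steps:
G(A) = 2 + A²
H(N) = (2 + N + N²)/(-221 + N) (H(N) = (N + (2 + N²))/(N - 221) = (2 + N + N²)/(-221 + N))
H((-10*7 + 11)/576) - d(687) = (2 + (-10*7 + 11)/576 + ((-10*7 + 11)/576)²)/(-221 + (-10*7 + 11)/576) - 1*687 = (2 + (-70 + 11)*(1/576) + ((-70 + 11)*(1/576))²)/(-221 + (-70 + 11)*(1/576)) - 687 = (2 - 59*1/576 + (-59*1/576)²)/(-221 - 59*1/576) - 687 = (2 - 59/576 + (-59/576)²)/(-221 - 59/576) - 687 = (2 - 59/576 + 3481/331776)/(-127355/576) - 687 = -576/127355*633049/331776 - 687 = -633049/73356480 - 687 = -50396534809/73356480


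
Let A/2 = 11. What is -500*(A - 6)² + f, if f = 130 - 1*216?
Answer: -128086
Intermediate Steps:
A = 22 (A = 2*11 = 22)
f = -86 (f = 130 - 216 = -86)
-500*(A - 6)² + f = -500*(22 - 6)² - 86 = -500*16² - 86 = -500*256 - 86 = -128000 - 86 = -128086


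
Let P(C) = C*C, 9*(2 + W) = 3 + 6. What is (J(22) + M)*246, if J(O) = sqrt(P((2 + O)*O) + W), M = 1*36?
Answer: 8856 + 5658*sqrt(527) ≈ 1.3874e+5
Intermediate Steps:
W = -1 (W = -2 + (3 + 6)/9 = -2 + (1/9)*9 = -2 + 1 = -1)
P(C) = C**2
M = 36
J(O) = sqrt(-1 + O**2*(2 + O)**2) (J(O) = sqrt(((2 + O)*O)**2 - 1) = sqrt((O*(2 + O))**2 - 1) = sqrt(O**2*(2 + O)**2 - 1) = sqrt(-1 + O**2*(2 + O)**2))
(J(22) + M)*246 = (sqrt(-1 + 22**2*(2 + 22)**2) + 36)*246 = (sqrt(-1 + 484*24**2) + 36)*246 = (sqrt(-1 + 484*576) + 36)*246 = (sqrt(-1 + 278784) + 36)*246 = (sqrt(278783) + 36)*246 = (23*sqrt(527) + 36)*246 = (36 + 23*sqrt(527))*246 = 8856 + 5658*sqrt(527)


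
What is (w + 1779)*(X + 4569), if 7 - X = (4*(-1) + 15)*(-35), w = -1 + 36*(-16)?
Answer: 5963122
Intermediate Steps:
w = -577 (w = -1 - 576 = -577)
X = 392 (X = 7 - (4*(-1) + 15)*(-35) = 7 - (-4 + 15)*(-35) = 7 - 11*(-35) = 7 - 1*(-385) = 7 + 385 = 392)
(w + 1779)*(X + 4569) = (-577 + 1779)*(392 + 4569) = 1202*4961 = 5963122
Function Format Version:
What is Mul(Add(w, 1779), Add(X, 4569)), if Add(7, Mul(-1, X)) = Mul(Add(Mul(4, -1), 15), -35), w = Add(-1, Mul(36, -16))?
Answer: 5963122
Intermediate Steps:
w = -577 (w = Add(-1, -576) = -577)
X = 392 (X = Add(7, Mul(-1, Mul(Add(Mul(4, -1), 15), -35))) = Add(7, Mul(-1, Mul(Add(-4, 15), -35))) = Add(7, Mul(-1, Mul(11, -35))) = Add(7, Mul(-1, -385)) = Add(7, 385) = 392)
Mul(Add(w, 1779), Add(X, 4569)) = Mul(Add(-577, 1779), Add(392, 4569)) = Mul(1202, 4961) = 5963122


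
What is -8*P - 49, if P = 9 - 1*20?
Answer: 39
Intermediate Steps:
P = -11 (P = 9 - 20 = -11)
-8*P - 49 = -8*(-11) - 49 = 88 - 49 = 39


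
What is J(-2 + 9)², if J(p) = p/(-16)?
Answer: 49/256 ≈ 0.19141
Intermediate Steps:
J(p) = -p/16 (J(p) = p*(-1/16) = -p/16)
J(-2 + 9)² = (-(-2 + 9)/16)² = (-1/16*7)² = (-7/16)² = 49/256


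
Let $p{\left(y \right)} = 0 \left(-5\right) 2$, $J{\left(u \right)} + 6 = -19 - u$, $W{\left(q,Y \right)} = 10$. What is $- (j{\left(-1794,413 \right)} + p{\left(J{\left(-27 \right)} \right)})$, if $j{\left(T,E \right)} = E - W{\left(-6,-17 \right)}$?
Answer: $-403$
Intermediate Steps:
$J{\left(u \right)} = -25 - u$ ($J{\left(u \right)} = -6 - \left(19 + u\right) = -25 - u$)
$j{\left(T,E \right)} = -10 + E$ ($j{\left(T,E \right)} = E - 10 = -10 + E$)
$p{\left(y \right)} = 0$ ($p{\left(y \right)} = 0 \cdot 2 = 0$)
$- (j{\left(-1794,413 \right)} + p{\left(J{\left(-27 \right)} \right)}) = - (\left(-10 + 413\right) + 0) = - (403 + 0) = \left(-1\right) 403 = -403$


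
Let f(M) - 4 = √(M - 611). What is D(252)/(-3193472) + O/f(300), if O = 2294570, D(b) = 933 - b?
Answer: 29310579965473/1044265344 - 2294570*I*√311/327 ≈ 28068.0 - 1.2375e+5*I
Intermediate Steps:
f(M) = 4 + √(-611 + M) (f(M) = 4 + √(M - 611) = 4 + √(-611 + M))
D(252)/(-3193472) + O/f(300) = (933 - 1*252)/(-3193472) + 2294570/(4 + √(-611 + 300)) = (933 - 252)*(-1/3193472) + 2294570/(4 + √(-311)) = 681*(-1/3193472) + 2294570/(4 + I*√311) = -681/3193472 + 2294570/(4 + I*√311)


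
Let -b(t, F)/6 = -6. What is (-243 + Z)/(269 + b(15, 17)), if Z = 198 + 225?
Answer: 36/61 ≈ 0.59016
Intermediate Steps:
b(t, F) = 36 (b(t, F) = -6*(-6) = 36)
Z = 423
(-243 + Z)/(269 + b(15, 17)) = (-243 + 423)/(269 + 36) = 180/305 = 180*(1/305) = 36/61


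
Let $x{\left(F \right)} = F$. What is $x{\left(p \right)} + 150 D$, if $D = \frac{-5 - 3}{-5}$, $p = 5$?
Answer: $245$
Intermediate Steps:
$D = \frac{8}{5}$ ($D = \left(-8\right) \left(- \frac{1}{5}\right) = \frac{8}{5} \approx 1.6$)
$x{\left(p \right)} + 150 D = 5 + 150 \cdot \frac{8}{5} = 5 + 240 = 245$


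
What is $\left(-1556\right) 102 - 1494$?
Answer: $-160206$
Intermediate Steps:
$\left(-1556\right) 102 - 1494 = -158712 - 1494 = -160206$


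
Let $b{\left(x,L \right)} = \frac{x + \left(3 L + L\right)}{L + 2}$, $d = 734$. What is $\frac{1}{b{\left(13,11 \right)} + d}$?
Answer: $\frac{13}{9599} \approx 0.0013543$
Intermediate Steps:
$b{\left(x,L \right)} = \frac{x + 4 L}{2 + L}$
$\frac{1}{b{\left(13,11 \right)} + d} = \frac{1}{\frac{13 + 4 \cdot 11}{2 + 11} + 734} = \frac{1}{\frac{13 + 44}{13} + 734} = \frac{1}{\frac{1}{13} \cdot 57 + 734} = \frac{1}{\frac{57}{13} + 734} = \frac{1}{\frac{9599}{13}} = \frac{13}{9599}$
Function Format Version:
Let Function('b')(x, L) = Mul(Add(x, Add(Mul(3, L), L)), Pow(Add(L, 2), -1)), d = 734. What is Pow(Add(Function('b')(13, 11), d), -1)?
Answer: Rational(13, 9599) ≈ 0.0013543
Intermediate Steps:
Function('b')(x, L) = Mul(Pow(Add(2, L), -1), Add(x, Mul(4, L))) (Function('b')(x, L) = Mul(Add(x, Mul(4, L)), Pow(Add(2, L), -1)) = Mul(Pow(Add(2, L), -1), Add(x, Mul(4, L))))
Pow(Add(Function('b')(13, 11), d), -1) = Pow(Add(Mul(Pow(Add(2, 11), -1), Add(13, Mul(4, 11))), 734), -1) = Pow(Add(Mul(Pow(13, -1), Add(13, 44)), 734), -1) = Pow(Add(Mul(Rational(1, 13), 57), 734), -1) = Pow(Add(Rational(57, 13), 734), -1) = Pow(Rational(9599, 13), -1) = Rational(13, 9599)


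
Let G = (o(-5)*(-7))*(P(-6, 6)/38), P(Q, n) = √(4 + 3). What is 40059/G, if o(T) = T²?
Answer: -1522242*√7/1225 ≈ -3287.7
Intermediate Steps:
P(Q, n) = √7
G = -175*√7/38 (G = ((-5)²*(-7))*(√7/38) = (25*(-7))*(√7*(1/38)) = -175*√7/38 ≈ -12.184)
40059/G = 40059/((-175*√7/38)) = 40059*(-38*√7/1225) = -1522242*√7/1225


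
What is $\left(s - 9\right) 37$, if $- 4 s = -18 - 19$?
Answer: $\frac{37}{4} \approx 9.25$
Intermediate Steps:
$s = \frac{37}{4}$ ($s = - \frac{-18 - 19}{4} = \left(- \frac{1}{4}\right) \left(-37\right) = \frac{37}{4} \approx 9.25$)
$\left(s - 9\right) 37 = \left(\frac{37}{4} - 9\right) 37 = \frac{1}{4} \cdot 37 = \frac{37}{4}$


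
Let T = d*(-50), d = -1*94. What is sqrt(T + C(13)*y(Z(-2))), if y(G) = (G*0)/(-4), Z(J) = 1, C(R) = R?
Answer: 10*sqrt(47) ≈ 68.557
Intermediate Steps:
d = -94
y(G) = 0 (y(G) = 0*(-1/4) = 0)
T = 4700 (T = -94*(-50) = 4700)
sqrt(T + C(13)*y(Z(-2))) = sqrt(4700 + 13*0) = sqrt(4700 + 0) = sqrt(4700) = 10*sqrt(47)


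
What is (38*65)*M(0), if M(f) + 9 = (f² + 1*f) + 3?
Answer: -14820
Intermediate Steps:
M(f) = -6 + f + f² (M(f) = -9 + ((f² + 1*f) + 3) = -9 + ((f² + f) + 3) = -9 + ((f + f²) + 3) = -9 + (3 + f + f²) = -6 + f + f²)
(38*65)*M(0) = (38*65)*(-6 + 0 + 0²) = 2470*(-6 + 0 + 0) = 2470*(-6) = -14820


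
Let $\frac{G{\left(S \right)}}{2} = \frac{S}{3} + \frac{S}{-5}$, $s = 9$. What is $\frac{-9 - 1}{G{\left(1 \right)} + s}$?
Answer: $- \frac{150}{139} \approx -1.0791$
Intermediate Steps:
$G{\left(S \right)} = \frac{4 S}{15}$ ($G{\left(S \right)} = 2 \left(\frac{S}{3} + \frac{S}{-5}\right) = 2 \left(S \frac{1}{3} + S \left(- \frac{1}{5}\right)\right) = 2 \left(\frac{S}{3} - \frac{S}{5}\right) = 2 \frac{2 S}{15} = \frac{4 S}{15}$)
$\frac{-9 - 1}{G{\left(1 \right)} + s} = \frac{-9 - 1}{\frac{4}{15} \cdot 1 + 9} = - \frac{10}{\frac{4}{15} + 9} = - \frac{10}{\frac{139}{15}} = \left(-10\right) \frac{15}{139} = - \frac{150}{139}$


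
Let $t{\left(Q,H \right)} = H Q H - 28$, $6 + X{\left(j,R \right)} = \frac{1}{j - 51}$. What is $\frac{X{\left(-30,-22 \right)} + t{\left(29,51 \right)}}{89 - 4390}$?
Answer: $- \frac{6106994}{348381} \approx -17.53$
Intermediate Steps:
$X{\left(j,R \right)} = -6 + \frac{1}{-51 + j}$ ($X{\left(j,R \right)} = -6 + \frac{1}{j - 51} = -6 + \frac{1}{-51 + j}$)
$t{\left(Q,H \right)} = -28 + Q H^{2}$ ($t{\left(Q,H \right)} = Q H^{2} - 28 = -28 + Q H^{2}$)
$\frac{X{\left(-30,-22 \right)} + t{\left(29,51 \right)}}{89 - 4390} = \frac{\frac{307 - -180}{-51 - 30} - \left(28 - 29 \cdot 51^{2}\right)}{89 - 4390} = \frac{\frac{307 + 180}{-81} + \left(-28 + 29 \cdot 2601\right)}{-4301} = \left(\left(- \frac{1}{81}\right) 487 + \left(-28 + 75429\right)\right) \left(- \frac{1}{4301}\right) = \left(- \frac{487}{81} + 75401\right) \left(- \frac{1}{4301}\right) = \frac{6106994}{81} \left(- \frac{1}{4301}\right) = - \frac{6106994}{348381}$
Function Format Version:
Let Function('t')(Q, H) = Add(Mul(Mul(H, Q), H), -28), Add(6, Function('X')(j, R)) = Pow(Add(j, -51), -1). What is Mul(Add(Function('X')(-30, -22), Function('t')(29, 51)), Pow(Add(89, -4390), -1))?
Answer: Rational(-6106994, 348381) ≈ -17.530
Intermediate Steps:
Function('X')(j, R) = Add(-6, Pow(Add(-51, j), -1)) (Function('X')(j, R) = Add(-6, Pow(Add(j, -51), -1)) = Add(-6, Pow(Add(-51, j), -1)))
Function('t')(Q, H) = Add(-28, Mul(Q, Pow(H, 2))) (Function('t')(Q, H) = Add(Mul(Q, Pow(H, 2)), -28) = Add(-28, Mul(Q, Pow(H, 2))))
Mul(Add(Function('X')(-30, -22), Function('t')(29, 51)), Pow(Add(89, -4390), -1)) = Mul(Add(Mul(Pow(Add(-51, -30), -1), Add(307, Mul(-6, -30))), Add(-28, Mul(29, Pow(51, 2)))), Pow(Add(89, -4390), -1)) = Mul(Add(Mul(Pow(-81, -1), Add(307, 180)), Add(-28, Mul(29, 2601))), Pow(-4301, -1)) = Mul(Add(Mul(Rational(-1, 81), 487), Add(-28, 75429)), Rational(-1, 4301)) = Mul(Add(Rational(-487, 81), 75401), Rational(-1, 4301)) = Mul(Rational(6106994, 81), Rational(-1, 4301)) = Rational(-6106994, 348381)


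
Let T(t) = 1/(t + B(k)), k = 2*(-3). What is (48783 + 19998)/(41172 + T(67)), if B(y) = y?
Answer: 4195641/2511493 ≈ 1.6706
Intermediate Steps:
k = -6
T(t) = 1/(-6 + t) (T(t) = 1/(t - 6) = 1/(-6 + t))
(48783 + 19998)/(41172 + T(67)) = (48783 + 19998)/(41172 + 1/(-6 + 67)) = 68781/(41172 + 1/61) = 68781/(2511493/61) = 68781*(61/2511493) = 4195641/2511493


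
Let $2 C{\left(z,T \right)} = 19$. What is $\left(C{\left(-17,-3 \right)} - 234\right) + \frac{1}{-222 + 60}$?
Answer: $- \frac{18185}{81} \approx -224.51$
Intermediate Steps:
$C{\left(z,T \right)} = \frac{19}{2}$ ($C{\left(z,T \right)} = \frac{1}{2} \cdot 19 = \frac{19}{2}$)
$\left(C{\left(-17,-3 \right)} - 234\right) + \frac{1}{-222 + 60} = \left(\frac{19}{2} - 234\right) + \frac{1}{-222 + 60} = - \frac{449}{2} + \frac{1}{-162} = - \frac{449}{2} - \frac{1}{162} = - \frac{18185}{81}$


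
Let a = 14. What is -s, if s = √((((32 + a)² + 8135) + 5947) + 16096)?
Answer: -√32294 ≈ -179.71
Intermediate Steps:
s = √32294 (s = √((((32 + 14)² + 8135) + 5947) + 16096) = √(((46² + 8135) + 5947) + 16096) = √(((2116 + 8135) + 5947) + 16096) = √((10251 + 5947) + 16096) = √(16198 + 16096) = √32294 ≈ 179.71)
-s = -√32294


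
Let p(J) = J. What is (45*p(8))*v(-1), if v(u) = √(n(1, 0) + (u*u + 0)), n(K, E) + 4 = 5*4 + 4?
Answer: 360*√21 ≈ 1649.7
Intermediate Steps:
n(K, E) = 20 (n(K, E) = -4 + (5*4 + 4) = -4 + (20 + 4) = -4 + 24 = 20)
v(u) = √(20 + u²) (v(u) = √(20 + (u*u + 0)) = √(20 + (u² + 0)) = √(20 + u²))
(45*p(8))*v(-1) = (45*8)*√(20 + (-1)²) = 360*√(20 + 1) = 360*√21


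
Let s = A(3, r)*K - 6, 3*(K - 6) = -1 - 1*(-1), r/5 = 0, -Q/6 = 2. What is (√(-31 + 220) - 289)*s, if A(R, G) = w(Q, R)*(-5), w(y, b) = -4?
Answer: -32946 + 342*√21 ≈ -31379.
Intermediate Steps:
Q = -12 (Q = -6*2 = -12)
r = 0 (r = 5*0 = 0)
A(R, G) = 20 (A(R, G) = -4*(-5) = 20)
K = 6 (K = 6 + (-1 - 1*(-1))/3 = 6 + (-1 + 1)/3 = 6 + (⅓)*0 = 6 + 0 = 6)
s = 114 (s = 20*6 - 6 = 120 - 6 = 114)
(√(-31 + 220) - 289)*s = (√(-31 + 220) - 289)*114 = (√189 - 289)*114 = (3*√21 - 289)*114 = (-289 + 3*√21)*114 = -32946 + 342*√21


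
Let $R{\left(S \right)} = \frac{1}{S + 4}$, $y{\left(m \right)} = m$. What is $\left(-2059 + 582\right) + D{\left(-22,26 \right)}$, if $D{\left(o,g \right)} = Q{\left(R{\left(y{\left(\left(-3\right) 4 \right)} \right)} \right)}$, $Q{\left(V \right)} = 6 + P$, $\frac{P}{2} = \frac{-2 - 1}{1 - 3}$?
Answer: $-1468$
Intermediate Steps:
$P = 3$ ($P = 2 \frac{-2 - 1}{1 - 3} = 2 \left(- \frac{3}{-2}\right) = 2 \left(\left(-3\right) \left(- \frac{1}{2}\right)\right) = 2 \cdot \frac{3}{2} = 3$)
$R{\left(S \right)} = \frac{1}{4 + S}$
$Q{\left(V \right)} = 9$ ($Q{\left(V \right)} = 6 + 3 = 9$)
$D{\left(o,g \right)} = 9$
$\left(-2059 + 582\right) + D{\left(-22,26 \right)} = \left(-2059 + 582\right) + 9 = -1477 + 9 = -1468$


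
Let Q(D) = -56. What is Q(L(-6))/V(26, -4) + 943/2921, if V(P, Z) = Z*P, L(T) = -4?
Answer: 1422/1651 ≈ 0.86130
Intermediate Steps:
V(P, Z) = P*Z
Q(L(-6))/V(26, -4) + 943/2921 = -56/(26*(-4)) + 943/2921 = -56/(-104) + 943*(1/2921) = -56*(-1/104) + 41/127 = 7/13 + 41/127 = 1422/1651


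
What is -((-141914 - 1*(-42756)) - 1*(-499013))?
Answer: -399855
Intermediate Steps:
-((-141914 - 1*(-42756)) - 1*(-499013)) = -((-141914 + 42756) + 499013) = -(-99158 + 499013) = -1*399855 = -399855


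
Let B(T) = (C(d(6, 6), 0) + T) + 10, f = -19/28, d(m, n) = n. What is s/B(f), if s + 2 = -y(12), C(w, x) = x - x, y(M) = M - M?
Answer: -56/261 ≈ -0.21456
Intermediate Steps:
y(M) = 0
C(w, x) = 0
s = -2 (s = -2 - 1*0 = -2 + 0 = -2)
f = -19/28 (f = -19*1/28 = -19/28 ≈ -0.67857)
B(T) = 10 + T (B(T) = (0 + T) + 10 = T + 10 = 10 + T)
s/B(f) = -2/(10 - 19/28) = -2/261/28 = -2*28/261 = -56/261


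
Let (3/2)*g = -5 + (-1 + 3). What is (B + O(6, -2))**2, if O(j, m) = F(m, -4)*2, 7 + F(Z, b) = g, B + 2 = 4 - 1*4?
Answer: 400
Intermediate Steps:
B = -2 (B = -2 + (4 - 1*4) = -2 + (4 - 4) = -2 + 0 = -2)
g = -2 (g = 2*(-5 + (-1 + 3))/3 = 2*(-5 + 2)/3 = (2/3)*(-3) = -2)
F(Z, b) = -9 (F(Z, b) = -7 - 2 = -9)
O(j, m) = -18 (O(j, m) = -9*2 = -18)
(B + O(6, -2))**2 = (-2 - 18)**2 = (-20)**2 = 400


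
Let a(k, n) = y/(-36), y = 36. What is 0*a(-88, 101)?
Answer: 0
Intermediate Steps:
a(k, n) = -1 (a(k, n) = 36/(-36) = 36*(-1/36) = -1)
0*a(-88, 101) = 0*(-1) = 0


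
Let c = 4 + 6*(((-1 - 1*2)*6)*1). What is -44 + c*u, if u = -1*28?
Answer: 2868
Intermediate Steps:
u = -28
c = -104 (c = 4 + 6*(((-1 - 2)*6)*1) = 4 + 6*(-3*6*1) = 4 + 6*(-18*1) = 4 + 6*(-18) = 4 - 108 = -104)
-44 + c*u = -44 - 104*(-28) = -44 + 2912 = 2868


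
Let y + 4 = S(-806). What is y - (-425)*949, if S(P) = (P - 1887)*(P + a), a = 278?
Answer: 1825225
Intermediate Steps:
S(P) = (-1887 + P)*(278 + P) (S(P) = (P - 1887)*(P + 278) = (-1887 + P)*(278 + P))
y = 1421900 (y = -4 + (-524586 + (-806)**2 - 1609*(-806)) = -4 + (-524586 + 649636 + 1296854) = -4 + 1421904 = 1421900)
y - (-425)*949 = 1421900 - (-425)*949 = 1421900 - 1*(-403325) = 1421900 + 403325 = 1825225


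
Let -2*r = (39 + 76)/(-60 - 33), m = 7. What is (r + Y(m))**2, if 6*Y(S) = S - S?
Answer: 13225/34596 ≈ 0.38227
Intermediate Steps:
Y(S) = 0 (Y(S) = (S - S)/6 = (1/6)*0 = 0)
r = 115/186 (r = -(39 + 76)/(2*(-60 - 33)) = -115/(2*(-93)) = -115*(-1)/(2*93) = -1/2*(-115/93) = 115/186 ≈ 0.61828)
(r + Y(m))**2 = (115/186 + 0)**2 = (115/186)**2 = 13225/34596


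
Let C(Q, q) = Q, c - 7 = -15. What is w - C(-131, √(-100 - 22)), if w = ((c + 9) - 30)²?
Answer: 972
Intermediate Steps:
c = -8 (c = 7 - 15 = -8)
w = 841 (w = ((-8 + 9) - 30)² = (1 - 30)² = (-29)² = 841)
w - C(-131, √(-100 - 22)) = 841 - 1*(-131) = 841 + 131 = 972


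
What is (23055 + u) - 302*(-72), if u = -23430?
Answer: 21369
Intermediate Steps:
(23055 + u) - 302*(-72) = (23055 - 23430) - 302*(-72) = -375 + 21744 = 21369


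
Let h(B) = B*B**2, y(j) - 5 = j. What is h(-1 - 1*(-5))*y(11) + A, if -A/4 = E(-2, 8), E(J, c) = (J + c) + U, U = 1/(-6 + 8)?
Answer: 998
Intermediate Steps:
y(j) = 5 + j
h(B) = B**3
U = 1/2 ≈ 0.50000
E(J, c) = 1/2 + J + c (E(J, c) = (J + c) + 1/2 = 1/2 + J + c)
A = -26 (A = -4*(1/2 - 2 + 8) = -4*13/2 = -26)
h(-1 - 1*(-5))*y(11) + A = (-1 - 1*(-5))**3*(5 + 11) - 26 = (-1 + 5)**3*16 - 26 = 4**3*16 - 26 = 64*16 - 26 = 1024 - 26 = 998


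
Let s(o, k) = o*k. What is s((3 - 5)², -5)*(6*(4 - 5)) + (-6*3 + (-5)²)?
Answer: 127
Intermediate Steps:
s(o, k) = k*o
s((3 - 5)², -5)*(6*(4 - 5)) + (-6*3 + (-5)²) = (-5*(3 - 5)²)*(6*(4 - 5)) + (-6*3 + (-5)²) = (-5*(-2)²)*(6*(-1)) + (-18 + 25) = -5*4*(-6) + 7 = -20*(-6) + 7 = 120 + 7 = 127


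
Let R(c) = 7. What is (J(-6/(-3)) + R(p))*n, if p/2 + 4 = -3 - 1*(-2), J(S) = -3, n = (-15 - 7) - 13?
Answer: -140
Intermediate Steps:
n = -35 (n = -22 - 13 = -35)
p = -10 (p = -8 + 2*(-3 - 1*(-2)) = -8 + 2*(-3 + 2) = -8 + 2*(-1) = -8 - 2 = -10)
(J(-6/(-3)) + R(p))*n = (-3 + 7)*(-35) = 4*(-35) = -140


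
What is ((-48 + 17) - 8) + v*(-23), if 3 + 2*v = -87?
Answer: 996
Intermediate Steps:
v = -45 (v = -3/2 + (½)*(-87) = -3/2 - 87/2 = -45)
((-48 + 17) - 8) + v*(-23) = ((-48 + 17) - 8) - 45*(-23) = (-31 - 8) + 1035 = -39 + 1035 = 996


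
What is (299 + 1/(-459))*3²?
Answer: 137240/51 ≈ 2691.0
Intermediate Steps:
(299 + 1/(-459))*3² = (299 - 1/459)*9 = (137240/459)*9 = 137240/51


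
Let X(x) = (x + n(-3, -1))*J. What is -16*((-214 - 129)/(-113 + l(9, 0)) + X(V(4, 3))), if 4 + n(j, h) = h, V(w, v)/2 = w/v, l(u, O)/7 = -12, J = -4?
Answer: -104720/591 ≈ -177.19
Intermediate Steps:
l(u, O) = -84 (l(u, O) = 7*(-12) = -84)
V(w, v) = 2*w/v (V(w, v) = 2*(w/v) = 2*w/v)
n(j, h) = -4 + h
X(x) = 20 - 4*x (X(x) = (x + (-4 - 1))*(-4) = (x - 5)*(-4) = (-5 + x)*(-4) = 20 - 4*x)
-16*((-214 - 129)/(-113 + l(9, 0)) + X(V(4, 3))) = -16*((-214 - 129)/(-113 - 84) + (20 - 8*4/3)) = -16*(-343/(-197) + (20 - 8*4/3)) = -16*(-343*(-1/197) + (20 - 4*8/3)) = -16*(343/197 + (20 - 32/3)) = -16*(343/197 + 28/3) = -16*6545/591 = -104720/591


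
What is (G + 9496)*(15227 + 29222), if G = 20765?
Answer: 1345071189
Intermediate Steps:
(G + 9496)*(15227 + 29222) = (20765 + 9496)*(15227 + 29222) = 30261*44449 = 1345071189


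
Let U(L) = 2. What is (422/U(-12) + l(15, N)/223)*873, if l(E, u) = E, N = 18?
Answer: 41090364/223 ≈ 1.8426e+5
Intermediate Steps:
(422/U(-12) + l(15, N)/223)*873 = (422/2 + 15/223)*873 = (422*(½) + 15*(1/223))*873 = (211 + 15/223)*873 = (47068/223)*873 = 41090364/223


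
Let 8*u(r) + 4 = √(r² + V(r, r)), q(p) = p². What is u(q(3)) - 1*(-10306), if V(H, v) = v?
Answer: 20611/2 + 3*√10/8 ≈ 10307.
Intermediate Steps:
u(r) = -½ + √(r + r²)/8 (u(r) = -½ + √(r² + r)/8 = -½ + √(r + r²)/8)
u(q(3)) - 1*(-10306) = (-½ + √(3²*(1 + 3²))/8) - 1*(-10306) = (-½ + √(9*(1 + 9))/8) + 10306 = (-½ + √(9*10)/8) + 10306 = (-½ + √90/8) + 10306 = (-½ + (3*√10)/8) + 10306 = (-½ + 3*√10/8) + 10306 = 20611/2 + 3*√10/8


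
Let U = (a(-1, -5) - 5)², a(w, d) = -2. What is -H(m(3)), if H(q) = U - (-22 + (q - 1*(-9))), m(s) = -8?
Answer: -70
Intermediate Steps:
U = 49 (U = (-2 - 5)² = (-7)² = 49)
H(q) = 62 - q (H(q) = 49 - (-22 + (q - 1*(-9))) = 49 - (-22 + (q + 9)) = 49 - (-22 + (9 + q)) = 49 - (-13 + q) = 49 + (13 - q) = 62 - q)
-H(m(3)) = -(62 - 1*(-8)) = -(62 + 8) = -1*70 = -70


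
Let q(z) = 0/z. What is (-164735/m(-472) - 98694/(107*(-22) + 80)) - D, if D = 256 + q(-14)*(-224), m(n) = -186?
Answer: 47447615/70494 ≈ 673.07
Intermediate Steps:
q(z) = 0
D = 256 (D = 256 + 0*(-224) = 256 + 0 = 256)
(-164735/m(-472) - 98694/(107*(-22) + 80)) - D = (-164735/(-186) - 98694/(107*(-22) + 80)) - 1*256 = (-164735*(-1/186) - 98694/(-2354 + 80)) - 256 = (164735/186 - 98694/(-2274)) - 256 = (164735/186 - 98694*(-1/2274)) - 256 = (164735/186 + 16449/379) - 256 = 65494079/70494 - 256 = 47447615/70494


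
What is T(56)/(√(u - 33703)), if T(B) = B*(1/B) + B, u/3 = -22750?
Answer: -57*I*√101953/101953 ≈ -0.17851*I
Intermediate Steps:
u = -68250 (u = 3*(-22750) = -68250)
T(B) = 1 + B (T(B) = B/B + B = 1 + B)
T(56)/(√(u - 33703)) = (1 + 56)/(√(-68250 - 33703)) = 57/(√(-101953)) = 57/((I*√101953)) = 57*(-I*√101953/101953) = -57*I*√101953/101953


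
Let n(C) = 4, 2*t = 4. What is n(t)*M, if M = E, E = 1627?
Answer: 6508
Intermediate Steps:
t = 2 (t = (1/2)*4 = 2)
M = 1627
n(t)*M = 4*1627 = 6508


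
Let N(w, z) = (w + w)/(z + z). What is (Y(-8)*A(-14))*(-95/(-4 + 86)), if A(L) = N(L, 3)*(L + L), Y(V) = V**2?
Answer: -1191680/123 ≈ -9688.5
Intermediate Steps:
N(w, z) = w/z (N(w, z) = (2*w)/((2*z)) = (2*w)*(1/(2*z)) = w/z)
A(L) = 2*L**2/3 (A(L) = (L/3)*(L + L) = (L*(1/3))*(2*L) = (L/3)*(2*L) = 2*L**2/3)
(Y(-8)*A(-14))*(-95/(-4 + 86)) = ((-8)**2*((2/3)*(-14)**2))*(-95/(-4 + 86)) = (64*((2/3)*196))*(-95/82) = (64*(392/3))*(-95*1/82) = (25088/3)*(-95/82) = -1191680/123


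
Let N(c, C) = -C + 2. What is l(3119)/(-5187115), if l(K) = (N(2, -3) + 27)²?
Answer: -1024/5187115 ≈ -0.00019741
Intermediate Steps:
N(c, C) = 2 - C
l(K) = 1024 (l(K) = ((2 - 1*(-3)) + 27)² = ((2 + 3) + 27)² = (5 + 27)² = 32² = 1024)
l(3119)/(-5187115) = 1024/(-5187115) = 1024*(-1/5187115) = -1024/5187115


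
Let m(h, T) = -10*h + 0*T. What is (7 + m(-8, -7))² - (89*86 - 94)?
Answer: 9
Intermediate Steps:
m(h, T) = -10*h (m(h, T) = -10*h + 0 = -10*h)
(7 + m(-8, -7))² - (89*86 - 94) = (7 - 10*(-8))² - (89*86 - 94) = (7 + 80)² - (7654 - 94) = 87² - 1*7560 = 7569 - 7560 = 9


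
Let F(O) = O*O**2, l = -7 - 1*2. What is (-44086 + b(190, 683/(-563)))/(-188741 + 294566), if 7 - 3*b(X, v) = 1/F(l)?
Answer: -5671234/13614075 ≈ -0.41657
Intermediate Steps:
l = -9 (l = -7 - 2 = -9)
F(O) = O**3
b(X, v) = 5104/2187 (b(X, v) = 7/3 - 1/(3*((-9)**3)) = 7/3 - 1/3/(-729) = 7/3 - 1/3*(-1/729) = 7/3 + 1/2187 = 5104/2187)
(-44086 + b(190, 683/(-563)))/(-188741 + 294566) = (-44086 + 5104/2187)/(-188741 + 294566) = -96410978/2187/105825 = -96410978/2187*1/105825 = -5671234/13614075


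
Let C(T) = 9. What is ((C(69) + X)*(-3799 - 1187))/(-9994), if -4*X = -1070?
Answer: 1378629/9994 ≈ 137.95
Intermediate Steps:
X = 535/2 (X = -1/4*(-1070) = 535/2 ≈ 267.50)
((C(69) + X)*(-3799 - 1187))/(-9994) = ((9 + 535/2)*(-3799 - 1187))/(-9994) = ((553/2)*(-4986))*(-1/9994) = -1378629*(-1/9994) = 1378629/9994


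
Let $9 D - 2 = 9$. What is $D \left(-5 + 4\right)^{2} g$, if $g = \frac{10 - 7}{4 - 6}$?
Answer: $- \frac{11}{6} \approx -1.8333$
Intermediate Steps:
$D = \frac{11}{9}$ ($D = \frac{2}{9} + \frac{1}{9} \cdot 9 = \frac{2}{9} + 1 = \frac{11}{9} \approx 1.2222$)
$g = - \frac{3}{2}$ ($g = \frac{3}{-2} = 3 \left(- \frac{1}{2}\right) = - \frac{3}{2} \approx -1.5$)
$D \left(-5 + 4\right)^{2} g = \frac{11 \left(-5 + 4\right)^{2}}{9} \left(- \frac{3}{2}\right) = \frac{11 \left(-1\right)^{2}}{9} \left(- \frac{3}{2}\right) = \frac{11}{9} \cdot 1 \left(- \frac{3}{2}\right) = \frac{11}{9} \left(- \frac{3}{2}\right) = - \frac{11}{6}$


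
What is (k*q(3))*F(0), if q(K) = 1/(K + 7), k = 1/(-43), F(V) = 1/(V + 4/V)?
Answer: 0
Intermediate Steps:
k = -1/43 ≈ -0.023256
q(K) = 1/(7 + K)
(k*q(3))*F(0) = (-1/(43*(7 + 3)))*(0/(4 + 0**2)) = (-1/43/10)*(0/(4 + 0)) = (-1/43*1/10)*(0/4) = -0/4 = -1/430*0 = 0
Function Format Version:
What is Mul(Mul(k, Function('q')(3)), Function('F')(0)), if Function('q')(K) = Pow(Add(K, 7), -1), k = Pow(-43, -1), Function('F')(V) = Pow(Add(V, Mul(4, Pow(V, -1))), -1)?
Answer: 0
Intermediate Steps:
k = Rational(-1, 43) ≈ -0.023256
Function('q')(K) = Pow(Add(7, K), -1)
Mul(Mul(k, Function('q')(3)), Function('F')(0)) = Mul(Mul(Rational(-1, 43), Pow(Add(7, 3), -1)), Mul(0, Pow(Add(4, Pow(0, 2)), -1))) = Mul(Mul(Rational(-1, 43), Pow(10, -1)), Mul(0, Pow(Add(4, 0), -1))) = Mul(Mul(Rational(-1, 43), Rational(1, 10)), Mul(0, Pow(4, -1))) = Mul(Rational(-1, 430), Mul(0, Rational(1, 4))) = Mul(Rational(-1, 430), 0) = 0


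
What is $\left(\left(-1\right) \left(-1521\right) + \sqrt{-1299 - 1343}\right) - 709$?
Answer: $812 + i \sqrt{2642} \approx 812.0 + 51.4 i$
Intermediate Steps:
$\left(\left(-1\right) \left(-1521\right) + \sqrt{-1299 - 1343}\right) - 709 = \left(1521 + \sqrt{-2642}\right) - 709 = \left(1521 + i \sqrt{2642}\right) - 709 = 812 + i \sqrt{2642}$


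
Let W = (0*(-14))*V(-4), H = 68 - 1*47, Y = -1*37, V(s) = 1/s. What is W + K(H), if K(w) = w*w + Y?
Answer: 404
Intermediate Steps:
Y = -37
H = 21 (H = 68 - 47 = 21)
K(w) = -37 + w**2 (K(w) = w*w - 37 = w**2 - 37 = -37 + w**2)
W = 0 (W = (0*(-14))/(-4) = 0*(-1/4) = 0)
W + K(H) = 0 + (-37 + 21**2) = 0 + (-37 + 441) = 0 + 404 = 404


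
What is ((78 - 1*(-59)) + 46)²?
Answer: 33489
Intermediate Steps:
((78 - 1*(-59)) + 46)² = ((78 + 59) + 46)² = (137 + 46)² = 183² = 33489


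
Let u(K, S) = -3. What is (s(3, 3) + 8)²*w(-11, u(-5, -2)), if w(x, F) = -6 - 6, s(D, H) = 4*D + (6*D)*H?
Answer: -65712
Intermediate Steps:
s(D, H) = 4*D + 6*D*H
w(x, F) = -12
(s(3, 3) + 8)²*w(-11, u(-5, -2)) = (2*3*(2 + 3*3) + 8)²*(-12) = (2*3*(2 + 9) + 8)²*(-12) = (2*3*11 + 8)²*(-12) = (66 + 8)²*(-12) = 74²*(-12) = 5476*(-12) = -65712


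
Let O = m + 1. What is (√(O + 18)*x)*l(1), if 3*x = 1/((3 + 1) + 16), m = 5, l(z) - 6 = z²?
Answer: 7*√6/30 ≈ 0.57155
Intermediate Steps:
l(z) = 6 + z²
x = 1/60 (x = 1/(3*((3 + 1) + 16)) = 1/(3*(4 + 16)) = (⅓)/20 = (⅓)*(1/20) = 1/60 ≈ 0.016667)
O = 6 (O = 5 + 1 = 6)
(√(O + 18)*x)*l(1) = (√(6 + 18)*(1/60))*(6 + 1²) = (√24*(1/60))*(6 + 1) = ((2*√6)*(1/60))*7 = (√6/30)*7 = 7*√6/30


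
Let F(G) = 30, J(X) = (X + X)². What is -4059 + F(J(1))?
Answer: -4029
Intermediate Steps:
J(X) = 4*X² (J(X) = (2*X)² = 4*X²)
-4059 + F(J(1)) = -4059 + 30 = -4029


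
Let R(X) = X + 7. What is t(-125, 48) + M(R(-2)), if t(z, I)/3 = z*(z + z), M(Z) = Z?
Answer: 93755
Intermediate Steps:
R(X) = 7 + X
t(z, I) = 6*z² (t(z, I) = 3*(z*(z + z)) = 3*(z*(2*z)) = 3*(2*z²) = 6*z²)
t(-125, 48) + M(R(-2)) = 6*(-125)² + (7 - 2) = 6*15625 + 5 = 93750 + 5 = 93755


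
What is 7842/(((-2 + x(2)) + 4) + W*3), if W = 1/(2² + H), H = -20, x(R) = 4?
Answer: 41824/31 ≈ 1349.2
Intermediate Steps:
W = -1/16 (W = 1/(2² - 20) = 1/(4 - 20) = 1/(-16) = -1/16 ≈ -0.062500)
7842/(((-2 + x(2)) + 4) + W*3) = 7842/(((-2 + 4) + 4) - 1/16*3) = 7842/((2 + 4) - 3/16) = 7842/(6 - 3/16) = 7842/(93/16) = 7842*(16/93) = 41824/31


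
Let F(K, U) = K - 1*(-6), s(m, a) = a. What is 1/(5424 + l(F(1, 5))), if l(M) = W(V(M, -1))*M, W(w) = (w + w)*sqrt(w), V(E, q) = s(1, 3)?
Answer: 452/2451207 - 7*sqrt(3)/4902414 ≈ 0.00018193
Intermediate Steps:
F(K, U) = 6 + K (F(K, U) = K + 6 = 6 + K)
V(E, q) = 3
W(w) = 2*w**(3/2) (W(w) = (2*w)*sqrt(w) = 2*w**(3/2))
l(M) = 6*M*sqrt(3) (l(M) = (2*3**(3/2))*M = (2*(3*sqrt(3)))*M = (6*sqrt(3))*M = 6*M*sqrt(3))
1/(5424 + l(F(1, 5))) = 1/(5424 + 6*(6 + 1)*sqrt(3)) = 1/(5424 + 6*7*sqrt(3)) = 1/(5424 + 42*sqrt(3))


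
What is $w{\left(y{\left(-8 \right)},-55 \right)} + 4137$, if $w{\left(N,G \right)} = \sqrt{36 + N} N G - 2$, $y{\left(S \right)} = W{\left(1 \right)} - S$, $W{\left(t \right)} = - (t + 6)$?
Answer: $4135 - 55 \sqrt{37} \approx 3800.4$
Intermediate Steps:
$W{\left(t \right)} = -6 - t$ ($W{\left(t \right)} = - (6 + t) = -6 - t$)
$y{\left(S \right)} = -7 - S$ ($y{\left(S \right)} = \left(-6 - 1\right) - S = -7 - S$)
$w{\left(N,G \right)} = -2 + G N \sqrt{36 + N}$ ($w{\left(N,G \right)} = N \sqrt{36 + N} G - 2 = G N \sqrt{36 + N} - 2 = -2 + G N \sqrt{36 + N}$)
$w{\left(y{\left(-8 \right)},-55 \right)} + 4137 = \left(-2 - 55 \left(-7 - -8\right) \sqrt{36 - -1}\right) + 4137 = \left(-2 - 55 \left(-7 + 8\right) \sqrt{36 + \left(-7 + 8\right)}\right) + 4137 = \left(-2 - 55 \sqrt{36 + 1}\right) + 4137 = \left(-2 - 55 \sqrt{37}\right) + 4137 = 4135 - 55 \sqrt{37}$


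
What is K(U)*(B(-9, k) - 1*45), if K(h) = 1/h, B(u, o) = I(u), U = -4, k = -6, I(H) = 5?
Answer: 10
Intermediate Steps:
B(u, o) = 5
K(U)*(B(-9, k) - 1*45) = (5 - 1*45)/(-4) = -(5 - 45)/4 = -1/4*(-40) = 10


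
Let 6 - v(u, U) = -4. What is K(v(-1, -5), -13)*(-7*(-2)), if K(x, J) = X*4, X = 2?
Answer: 112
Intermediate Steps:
v(u, U) = 10 (v(u, U) = 6 - 1*(-4) = 6 + 4 = 10)
K(x, J) = 8 (K(x, J) = 2*4 = 8)
K(v(-1, -5), -13)*(-7*(-2)) = 8*(-7*(-2)) = 8*(-1*(-14)) = 8*14 = 112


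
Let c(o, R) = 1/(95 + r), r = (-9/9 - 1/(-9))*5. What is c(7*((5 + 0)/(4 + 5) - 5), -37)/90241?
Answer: 9/73546415 ≈ 1.2237e-7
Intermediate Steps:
r = -40/9 (r = (-9*1/9 - 1*(-1/9))*5 = (-1 + 1/9)*5 = -8/9*5 = -40/9 ≈ -4.4444)
c(o, R) = 9/815 (c(o, R) = 1/(95 - 40/9) = 1/(815/9) = 9/815)
c(7*((5 + 0)/(4 + 5) - 5), -37)/90241 = (9/815)/90241 = (9/815)*(1/90241) = 9/73546415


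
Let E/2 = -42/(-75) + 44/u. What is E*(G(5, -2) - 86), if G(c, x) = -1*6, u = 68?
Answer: -94392/425 ≈ -222.10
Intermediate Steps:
G(c, x) = -6
E = 1026/425 (E = 2*(-42/(-75) + 44/68) = 2*(-42*(-1/75) + 44*(1/68)) = 2*(14/25 + 11/17) = 2*(513/425) = 1026/425 ≈ 2.4141)
E*(G(5, -2) - 86) = 1026*(-6 - 86)/425 = (1026/425)*(-92) = -94392/425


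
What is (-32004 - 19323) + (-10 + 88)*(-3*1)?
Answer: -51561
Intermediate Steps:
(-32004 - 19323) + (-10 + 88)*(-3*1) = -51327 + 78*(-3) = -51327 - 234 = -51561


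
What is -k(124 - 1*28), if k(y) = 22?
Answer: -22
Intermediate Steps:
-k(124 - 1*28) = -1*22 = -22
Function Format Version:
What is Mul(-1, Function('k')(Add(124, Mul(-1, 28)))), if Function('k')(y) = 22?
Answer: -22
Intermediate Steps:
Mul(-1, Function('k')(Add(124, Mul(-1, 28)))) = Mul(-1, 22) = -22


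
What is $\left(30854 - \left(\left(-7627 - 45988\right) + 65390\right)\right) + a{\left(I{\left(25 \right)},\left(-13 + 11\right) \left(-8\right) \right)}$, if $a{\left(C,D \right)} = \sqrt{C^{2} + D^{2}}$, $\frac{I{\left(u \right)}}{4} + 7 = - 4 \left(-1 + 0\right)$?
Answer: $19099$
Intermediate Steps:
$I{\left(u \right)} = -12$ ($I{\left(u \right)} = -28 + 4 \left(- 4 \left(-1 + 0\right)\right) = -28 + 4 \left(\left(-4\right) \left(-1\right)\right) = -28 + 4 \cdot 4 = -28 + 16 = -12$)
$\left(30854 - \left(\left(-7627 - 45988\right) + 65390\right)\right) + a{\left(I{\left(25 \right)},\left(-13 + 11\right) \left(-8\right) \right)} = \left(30854 - \left(\left(-7627 - 45988\right) + 65390\right)\right) + \sqrt{\left(-12\right)^{2} + \left(\left(-13 + 11\right) \left(-8\right)\right)^{2}} = \left(30854 - \left(-53615 + 65390\right)\right) + \sqrt{144 + \left(\left(-2\right) \left(-8\right)\right)^{2}} = \left(30854 - 11775\right) + \sqrt{144 + 16^{2}} = \left(30854 - 11775\right) + \sqrt{144 + 256} = 19079 + \sqrt{400} = 19079 + 20 = 19099$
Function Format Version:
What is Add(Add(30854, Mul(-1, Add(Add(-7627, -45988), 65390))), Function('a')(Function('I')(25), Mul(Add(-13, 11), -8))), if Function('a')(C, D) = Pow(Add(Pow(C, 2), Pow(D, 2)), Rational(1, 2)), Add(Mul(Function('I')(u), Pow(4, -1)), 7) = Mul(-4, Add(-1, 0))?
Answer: 19099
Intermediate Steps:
Function('I')(u) = -12 (Function('I')(u) = Add(-28, Mul(4, Mul(-4, Add(-1, 0)))) = Add(-28, Mul(4, Mul(-4, -1))) = Add(-28, Mul(4, 4)) = Add(-28, 16) = -12)
Add(Add(30854, Mul(-1, Add(Add(-7627, -45988), 65390))), Function('a')(Function('I')(25), Mul(Add(-13, 11), -8))) = Add(Add(30854, Mul(-1, Add(Add(-7627, -45988), 65390))), Pow(Add(Pow(-12, 2), Pow(Mul(Add(-13, 11), -8), 2)), Rational(1, 2))) = Add(Add(30854, Mul(-1, Add(-53615, 65390))), Pow(Add(144, Pow(Mul(-2, -8), 2)), Rational(1, 2))) = Add(Add(30854, Mul(-1, 11775)), Pow(Add(144, Pow(16, 2)), Rational(1, 2))) = Add(Add(30854, -11775), Pow(Add(144, 256), Rational(1, 2))) = Add(19079, Pow(400, Rational(1, 2))) = Add(19079, 20) = 19099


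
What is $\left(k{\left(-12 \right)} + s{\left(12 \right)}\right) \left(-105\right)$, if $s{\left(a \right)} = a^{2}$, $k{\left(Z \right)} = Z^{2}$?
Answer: $-30240$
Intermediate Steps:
$\left(k{\left(-12 \right)} + s{\left(12 \right)}\right) \left(-105\right) = \left(\left(-12\right)^{2} + 12^{2}\right) \left(-105\right) = \left(144 + 144\right) \left(-105\right) = 288 \left(-105\right) = -30240$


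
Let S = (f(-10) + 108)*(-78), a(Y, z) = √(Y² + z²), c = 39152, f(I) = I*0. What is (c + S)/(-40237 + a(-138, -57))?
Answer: -309100634/404748469 - 23046*√2477/404748469 ≈ -0.76652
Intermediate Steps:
f(I) = 0
S = -8424 (S = (0 + 108)*(-78) = 108*(-78) = -8424)
(c + S)/(-40237 + a(-138, -57)) = (39152 - 8424)/(-40237 + √((-138)² + (-57)²)) = 30728/(-40237 + √(19044 + 3249)) = 30728/(-40237 + √22293) = 30728/(-40237 + 3*√2477)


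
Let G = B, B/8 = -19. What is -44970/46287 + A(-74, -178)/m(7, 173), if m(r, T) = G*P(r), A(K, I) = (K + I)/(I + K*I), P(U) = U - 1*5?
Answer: -14802312533/15236816376 ≈ -0.97148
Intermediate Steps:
B = -152 (B = 8*(-19) = -152)
G = -152
P(U) = -5 + U (P(U) = U - 5 = -5 + U)
A(K, I) = (I + K)/(I + I*K)
m(r, T) = 760 - 152*r (m(r, T) = -152*(-5 + r) = 760 - 152*r)
-44970/46287 + A(-74, -178)/m(7, 173) = -44970/46287 + ((-178 - 74)/((-178)*(1 - 74)))/(760 - 152*7) = -44970*1/46287 + (-1/178*(-252)/(-73))/(760 - 1064) = -14990/15429 - 1/178*(-1/73)*(-252)/(-304) = -14990/15429 - 126/6497*(-1/304) = -14990/15429 + 63/987544 = -14802312533/15236816376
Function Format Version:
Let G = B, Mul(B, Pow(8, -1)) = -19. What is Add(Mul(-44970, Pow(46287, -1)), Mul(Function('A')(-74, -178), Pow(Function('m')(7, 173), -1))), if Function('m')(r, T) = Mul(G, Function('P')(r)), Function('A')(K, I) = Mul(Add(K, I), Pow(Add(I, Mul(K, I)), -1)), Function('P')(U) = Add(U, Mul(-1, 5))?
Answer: Rational(-14802312533, 15236816376) ≈ -0.97148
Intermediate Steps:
B = -152 (B = Mul(8, -19) = -152)
G = -152
Function('P')(U) = Add(-5, U) (Function('P')(U) = Add(U, -5) = Add(-5, U))
Function('A')(K, I) = Mul(Pow(Add(I, Mul(I, K)), -1), Add(I, K)) (Function('A')(K, I) = Mul(Add(I, K), Pow(Add(I, Mul(I, K)), -1)) = Mul(Pow(Add(I, Mul(I, K)), -1), Add(I, K)))
Function('m')(r, T) = Add(760, Mul(-152, r)) (Function('m')(r, T) = Mul(-152, Add(-5, r)) = Add(760, Mul(-152, r)))
Add(Mul(-44970, Pow(46287, -1)), Mul(Function('A')(-74, -178), Pow(Function('m')(7, 173), -1))) = Add(Mul(-44970, Pow(46287, -1)), Mul(Mul(Pow(-178, -1), Pow(Add(1, -74), -1), Add(-178, -74)), Pow(Add(760, Mul(-152, 7)), -1))) = Add(Mul(-44970, Rational(1, 46287)), Mul(Mul(Rational(-1, 178), Pow(-73, -1), -252), Pow(Add(760, -1064), -1))) = Add(Rational(-14990, 15429), Mul(Mul(Rational(-1, 178), Rational(-1, 73), -252), Pow(-304, -1))) = Add(Rational(-14990, 15429), Mul(Rational(-126, 6497), Rational(-1, 304))) = Add(Rational(-14990, 15429), Rational(63, 987544)) = Rational(-14802312533, 15236816376)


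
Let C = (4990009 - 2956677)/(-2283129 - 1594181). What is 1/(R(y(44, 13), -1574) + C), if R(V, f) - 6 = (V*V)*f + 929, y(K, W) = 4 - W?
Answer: -1938655/245355254811 ≈ -7.9014e-6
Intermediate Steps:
R(V, f) = 935 + f*V² (R(V, f) = 6 + ((V*V)*f + 929) = 6 + (V²*f + 929) = 6 + (f*V² + 929) = 6 + (929 + f*V²) = 935 + f*V²)
C = -1016666/1938655 (C = 2033332/(-3877310) = 2033332*(-1/3877310) = -1016666/1938655 ≈ -0.52442)
1/(R(y(44, 13), -1574) + C) = 1/((935 - 1574*(4 - 1*13)²) - 1016666/1938655) = 1/((935 - 1574*(4 - 13)²) - 1016666/1938655) = 1/((935 - 1574*(-9)²) - 1016666/1938655) = 1/((935 - 1574*81) - 1016666/1938655) = 1/((935 - 127494) - 1016666/1938655) = 1/(-126559 - 1016666/1938655) = 1/(-245355254811/1938655) = -1938655/245355254811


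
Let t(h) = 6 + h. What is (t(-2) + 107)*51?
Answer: 5661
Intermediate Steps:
(t(-2) + 107)*51 = ((6 - 2) + 107)*51 = (4 + 107)*51 = 111*51 = 5661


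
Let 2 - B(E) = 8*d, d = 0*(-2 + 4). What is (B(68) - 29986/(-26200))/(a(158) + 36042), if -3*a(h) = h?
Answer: 123579/1414380800 ≈ 8.7373e-5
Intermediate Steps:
a(h) = -h/3
d = 0 (d = 0*2 = 0)
B(E) = 2 (B(E) = 2 - 8*0 = 2 - 1*0 = 2 + 0 = 2)
(B(68) - 29986/(-26200))/(a(158) + 36042) = (2 - 29986/(-26200))/(-⅓*158 + 36042) = (2 - 29986*(-1/26200))/(-158/3 + 36042) = (2 + 14993/13100)/(107968/3) = (41193/13100)*(3/107968) = 123579/1414380800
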